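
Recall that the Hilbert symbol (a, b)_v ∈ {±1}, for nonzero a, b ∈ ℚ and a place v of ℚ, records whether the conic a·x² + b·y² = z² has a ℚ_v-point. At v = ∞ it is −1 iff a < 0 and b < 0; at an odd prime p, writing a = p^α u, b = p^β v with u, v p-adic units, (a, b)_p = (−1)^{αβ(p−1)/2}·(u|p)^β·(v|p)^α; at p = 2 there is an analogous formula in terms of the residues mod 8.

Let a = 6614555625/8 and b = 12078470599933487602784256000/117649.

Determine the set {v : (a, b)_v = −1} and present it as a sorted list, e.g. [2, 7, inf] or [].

(a, b) ≡ (2351842, 2369480815) mod (ℚ^×)²; places V = {2, 3, 5, 7, 13, 23, 29, 31, 41, 43, ∞}.
(a,b)_3: α=2, u≡1; β=2, v≡1 (mod 3); (1|3)=+1, (1|3)=+1; sign (−1)^0·+1^2·+1^2 = +1.
(a,b)_23: α=1, u≡14; β=3, v≡16 (mod 23); (14|23)=-1, (16|23)=+1; sign (−1)^1·-1^3·+1^1 = +1.
(a,b)_2: α=-3, β=14; u≡1, v≡7 (mod 8); ε(u)ε(v)=0·1, αω(v)=-3·0, βω(u)=14·0; sum ≡ 0  ⇒  +1.
(a,b)_∞: sgn(2351842)=+, sgn(2369480815)=+, so +1.
(a,b)_13: α=0, u≡10; β=1, v≡11 (mod 13); (10|13)=+1, (11|13)=-1; sign (−1)^0·+1^1·-1^0 = +1.
(a,b)_31: α=0, u≡12; β=1, v≡7 (mod 31); (12|31)=-1, (7|31)=+1; sign (−1)^0·-1^1·+1^0 = -1.
(a,b)_29: α=1, u≡10; β=3, v≡21 (mod 29); (10|29)=-1, (21|29)=-1; sign (−1)^0·-1^3·-1^1 = +1.
(a,b)_5: α=4, u≡3; β=3, v≡2 (mod 5); (3|5)=-1, (2|5)=-1; sign (−1)^0·-1^3·-1^4 = -1.
(a,b)_41: α=1, u≡22; β=3, v≡4 (mod 41); (22|41)=-1, (4|41)=+1; sign (−1)^0·-1^3·+1^1 = -1.
(a,b)_43: α=1, u≡1; β=3, v≡17 (mod 43); (1|43)=+1, (17|43)=+1; sign (−1)^1·+1^3·+1^1 = -1.
(a,b)_7: α=0, u≡6; β=-6, v≡4 (mod 7); (6|7)=-1, (4|7)=+1; sign (−1)^0·-1^-6·+1^0 = +1.
(2351842, 2369480815 / ℚ) ramifies at {5, 31, 41, 43}: a division algebra.

[5, 31, 41, 43]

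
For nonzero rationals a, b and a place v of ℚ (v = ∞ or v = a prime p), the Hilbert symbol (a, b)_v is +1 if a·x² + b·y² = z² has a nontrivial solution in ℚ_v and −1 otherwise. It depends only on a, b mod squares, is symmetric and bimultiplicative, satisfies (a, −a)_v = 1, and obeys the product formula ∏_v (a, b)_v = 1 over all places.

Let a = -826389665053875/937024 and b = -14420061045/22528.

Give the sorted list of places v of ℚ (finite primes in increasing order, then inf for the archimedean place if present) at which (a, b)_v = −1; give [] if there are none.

(a, b) ≡ (-195, -110) mod (ℚ^×)²; places V = {2, 3, 5, 11, 13, 17, 23, ∞}.
(a,b)_23: α=2, u≡18; β=0, v≡17 (mod 23); (18|23)=+1, (17|23)=-1; sign (−1)^0·+1^0·-1^2 = +1.
(a,b)_11: α=-4, u≡5; β=-1, v≡3 (mod 11); (5|11)=+1, (3|11)=+1; sign (−1)^0·+1^-1·+1^-4 = +1.
(a,b)_∞: sgn(-195)=−, sgn(-110)=−, so -1.
(a,b)_17: α=2, u≡8; β=2, v≡2 (mod 17); (8|17)=+1, (2|17)=+1; sign (−1)^0·+1^2·+1^2 = +1.
(a,b)_13: α=3, u≡7; β=2, v≡6 (mod 13); (7|13)=-1, (6|13)=-1; sign (−1)^0·-1^2·-1^3 = -1.
(a,b)_3: α=9, u≡1; β=10, v≡1 (mod 3); (1|3)=+1, (1|3)=+1; sign (−1)^0·+1^10·+1^9 = +1.
(a,b)_2: α=-6, β=-11; u≡5, v≡1 (mod 8); ε(u)ε(v)=0·0, αω(v)=-6·0, βω(u)=-11·1; sum ≡ 1  ⇒  -1.
(a,b)_5: α=3, u≡1; β=1, v≡2 (mod 5); (1|5)=+1, (2|5)=-1; sign (−1)^0·+1^1·-1^3 = -1.
(-195, -110 / ℚ) ramifies at {2, 5, 13, ∞}: a division algebra.

[2, 5, 13, inf]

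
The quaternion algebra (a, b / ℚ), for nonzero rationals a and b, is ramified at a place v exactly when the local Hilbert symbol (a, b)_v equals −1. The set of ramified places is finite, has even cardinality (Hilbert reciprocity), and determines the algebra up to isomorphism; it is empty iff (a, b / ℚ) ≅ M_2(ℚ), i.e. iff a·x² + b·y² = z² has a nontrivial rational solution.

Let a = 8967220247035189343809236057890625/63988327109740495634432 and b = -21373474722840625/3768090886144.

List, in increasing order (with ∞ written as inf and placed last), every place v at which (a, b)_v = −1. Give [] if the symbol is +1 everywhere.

[5, 23]

(a, b) ≡ (290, -6670) mod (ℚ^×)²; places V = {2, 3, 5, 7, 11, 13, 17, 23, 29, 43, 53, ∞}.
(a,b)_23: α=0, u≡20; β=-1, v≡3 (mod 23); (20|23)=-1, (3|23)=+1; sign (−1)^0·-1^-1·+1^0 = -1.
(a,b)_3: α=2, u≡2; β=0, v≡2 (mod 3); (2|3)=-1, (2|3)=-1; sign (−1)^0·-1^0·-1^2 = +1.
(a,b)_29: α=3, u≡14; β=1, v≡18 (mod 29); (14|29)=-1, (18|29)=-1; sign (−1)^0·-1^1·-1^3 = +1.
(a,b)_43: α=-6, u≡19; β=-2, v≡23 (mod 43); (19|43)=-1, (23|43)=+1; sign (−1)^0·-1^-2·+1^-6 = +1.
(a,b)_11: α=0, u≡1; β=2, v≡6 (mod 11); (1|11)=+1, (6|11)=-1; sign (−1)^0·+1^2·-1^0 = +1.
(a,b)_7: α=10, u≡5; β=4, v≡1 (mod 7); (5|7)=-1, (1|7)=+1; sign (−1)^0·-1^4·+1^10 = +1.
(a,b)_13: α=-6, u≡1; β=-2, v≡1 (mod 13); (1|13)=+1, (1|13)=+1; sign (−1)^0·+1^-2·+1^-6 = +1.
(a,b)_53: α=6, u≡24; β=2, v≡19 (mod 53); (24|53)=+1, (19|53)=-1; sign (−1)^0·+1^2·-1^6 = +1.
(a,b)_∞: sgn(290)=+, sgn(-6670)=−, so +1.
(a,b)_2: α=-21, β=-19; u≡1, v≡1 (mod 8); ε(u)ε(v)=0·0, αω(v)=-21·0, βω(u)=-19·0; sum ≡ 0  ⇒  +1.
(a,b)_5: α=7, u≡3; β=5, v≡4 (mod 5); (3|5)=-1, (4|5)=+1; sign (−1)^0·-1^5·+1^7 = -1.
(a,b)_17: α=4, u≡13; β=2, v≡6 (mod 17); (13|17)=+1, (6|17)=-1; sign (−1)^0·+1^2·-1^4 = +1.
|Ram(290, -6670)| = 2, even; anisotropic at {5, 23}.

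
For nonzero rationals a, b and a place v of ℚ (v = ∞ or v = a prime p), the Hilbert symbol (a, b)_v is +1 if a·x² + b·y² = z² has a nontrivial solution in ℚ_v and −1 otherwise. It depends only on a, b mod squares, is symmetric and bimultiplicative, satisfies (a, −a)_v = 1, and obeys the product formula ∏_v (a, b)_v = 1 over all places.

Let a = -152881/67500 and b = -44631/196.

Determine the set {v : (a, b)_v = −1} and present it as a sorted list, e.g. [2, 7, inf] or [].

[29, inf]

Mod squares: a ≡ -3, b ≡ -551. Check v ∈ {∞, 2, 3, 5, 7, 17, 19, 23, 29}.
v=23: a=23^2·(≡21), b=23^0·(≡1) mod 23; (21|23)=-1, (1|23)=+1; (−1)^{2·0·11}·(-1)^0·(+1)^2 = +1.
v=7: a=7^0·(≡1), b=7^-2·(≡2) mod 7; (1|7)=+1, (2|7)=+1; (−1)^{0·-2·3}·(+1)^-2·(+1)^0 = +1.
v=19: a=19^0·(≡1), b=19^1·(≡17) mod 19; (1|19)=+1, (17|19)=+1; (−1)^{0·1·9}·(+1)^1·(+1)^0 = +1.
v=2: v_2(a)=-2, v_2(b)=-2; units ≡ 5, 1 (mod 8); ε·ε+αω+βω = 0·0+-2·0+-2·1 ≡ 0  ⇒  (a,b)_2 = +1.
v=3: a=3^-3·(≡2), b=3^4·(≡1) mod 3; (2|3)=-1, (1|3)=+1; (−1)^{-3·4·1}·(-1)^4·(+1)^-3 = +1.
v=17: a=17^2·(≡10), b=17^0·(≡5) mod 17; (10|17)=-1, (5|17)=-1; (−1)^{2·0·8}·(-1)^0·(-1)^2 = +1.
v=29: a=29^0·(≡26), b=29^1·(≡21) mod 29; (26|29)=-1, (21|29)=-1; (−1)^{0·1·14}·(-1)^1·(-1)^0 = -1.
v=∞: -3 < 0 and -551 < 0  ⇒  (a,b)_∞ = -1.
v=5: a=5^-4·(≡3), b=5^0·(≡4) mod 5; (3|5)=-1, (4|5)=+1; (−1)^{-4·0·2}·(-1)^0·(+1)^-4 = +1.
|Ram(-3, -551)| = 2, even; anisotropic at {29, ∞}.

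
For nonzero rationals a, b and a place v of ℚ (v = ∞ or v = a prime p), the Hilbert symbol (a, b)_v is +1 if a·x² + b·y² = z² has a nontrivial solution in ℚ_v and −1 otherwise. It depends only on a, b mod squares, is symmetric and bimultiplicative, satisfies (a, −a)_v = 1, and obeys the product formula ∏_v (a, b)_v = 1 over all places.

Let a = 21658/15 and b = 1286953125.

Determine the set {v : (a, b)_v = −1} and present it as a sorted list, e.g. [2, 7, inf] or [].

(a, b) ≡ (6630, 285) mod (ℚ^×)²; places V = {2, 3, 5, 7, 13, 17, 19, ∞}.
(a,b)_3: α=-1, u≡2; β=1, v≡2 (mod 3); (2|3)=-1, (2|3)=-1; sign (−1)^1·-1^1·-1^-1 = -1.
(a,b)_∞: sgn(6630)=+, sgn(285)=+, so +1.
(a,b)_2: α=1, β=0; u≡3, v≡5 (mod 8); ε(u)ε(v)=1·0, αω(v)=1·1, βω(u)=0·1; sum ≡ 1  ⇒  -1.
(a,b)_5: α=-1, u≡1; β=7, v≡3 (mod 5); (1|5)=+1, (3|5)=-1; sign (−1)^0·+1^7·-1^-1 = -1.
(a,b)_17: α=1, u≡9; β=2, v≡9 (mod 17); (9|17)=+1, (9|17)=+1; sign (−1)^0·+1^2·+1^1 = +1.
(a,b)_7: α=2, u≡1; β=0, v≡3 (mod 7); (1|7)=+1, (3|7)=-1; sign (−1)^0·+1^0·-1^2 = +1.
(a,b)_19: α=0, u≡10; β=1, v≡2 (mod 19); (10|19)=-1, (2|19)=-1; sign (−1)^0·-1^1·-1^0 = -1.
(a,b)_13: α=1, u≡1; β=0, v≡3 (mod 13); (1|13)=+1, (3|13)=+1; sign (−1)^0·+1^0·+1^1 = +1.
Ram(6630, 285) = {2, 3, 5, 19}; no ℚ_2-point on the conic.

[2, 3, 5, 19]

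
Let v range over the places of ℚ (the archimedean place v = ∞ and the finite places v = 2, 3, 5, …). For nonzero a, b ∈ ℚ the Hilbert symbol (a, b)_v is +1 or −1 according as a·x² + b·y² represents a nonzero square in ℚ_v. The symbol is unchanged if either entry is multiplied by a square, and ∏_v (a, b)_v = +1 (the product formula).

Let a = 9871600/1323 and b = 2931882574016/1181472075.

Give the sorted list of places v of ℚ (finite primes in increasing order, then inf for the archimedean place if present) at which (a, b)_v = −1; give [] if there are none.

Mod squares: a ≡ 74037, b ≡ 2553. Check v ∈ {∞, 2, 3, 5, 7, 11, 23, 29, 37}.
v=29: a=29^1·(≡16), b=29^2·(≡9) mod 29; (16|29)=+1, (9|29)=+1; (−1)^{1·2·14}·(+1)^2·(+1)^1 = +1.
v=3: a=3^-3·(≡1), b=3^-9·(≡2) mod 3; (1|3)=+1, (2|3)=-1; (−1)^{-3·-9·1}·(+1)^-9·(-1)^-3 = +1.
v=∞: 74037 > 0 and 2553 > 0  ⇒  (a,b)_∞ = +1.
v=5: a=5^2·(≡3), b=5^-2·(≡2) mod 5; (3|5)=-1, (2|5)=-1; (−1)^{2·-2·2}·(-1)^-2·(-1)^2 = +1.
v=7: a=7^-2·(≡3), b=7^-4·(≡6) mod 7; (3|7)=-1, (6|7)=-1; (−1)^{-2·-4·3}·(-1)^-4·(-1)^-2 = +1.
v=2: v_2(a)=4, v_2(b)=6; units ≡ 5, 1 (mod 8); ε·ε+αω+βω = 0·0+4·0+6·1 ≡ 0  ⇒  (a,b)_2 = +1.
v=11: a=11^0·(≡8), b=11^2·(≡5) mod 11; (8|11)=-1, (5|11)=+1; (−1)^{0·2·5}·(-1)^2·(+1)^0 = +1.
v=37: a=37^1·(≡9), b=37^1·(≡14) mod 37; (9|37)=+1, (14|37)=-1; (−1)^{1·1·18}·(+1)^1·(-1)^1 = -1.
v=23: a=23^1·(≡17), b=23^3·(≡7) mod 23; (17|23)=-1, (7|23)=-1; (−1)^{1·3·11}·(-1)^3·(-1)^1 = -1.
|Ram(74037, 2553)| = 2, even; anisotropic at {23, 37}.

[23, 37]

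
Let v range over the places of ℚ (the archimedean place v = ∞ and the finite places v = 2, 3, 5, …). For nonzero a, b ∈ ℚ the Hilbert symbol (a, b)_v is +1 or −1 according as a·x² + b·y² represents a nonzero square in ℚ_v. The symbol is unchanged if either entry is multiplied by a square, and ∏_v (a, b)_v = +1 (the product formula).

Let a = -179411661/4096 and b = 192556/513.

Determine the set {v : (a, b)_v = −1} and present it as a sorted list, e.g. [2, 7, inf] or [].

Mod squares: a ≡ -164749, b ≡ 5187. Check v ∈ {∞, 2, 3, 7, 11, 13, 19, 23, 29}.
v=29: a=29^1·(≡11), b=29^0·(≡23) mod 29; (11|29)=-1, (23|29)=+1; (−1)^{1·0·14}·(-1)^0·(+1)^1 = +1.
v=2: v_2(a)=-12, v_2(b)=2; units ≡ 3, 3 (mod 8); ε·ε+αω+βω = 1·1+-12·1+2·1 ≡ 1  ⇒  (a,b)_2 = -1.
v=7: a=7^0·(≡5), b=7^1·(≡6) mod 7; (5|7)=-1, (6|7)=-1; (−1)^{0·1·3}·(-1)^1·(-1)^0 = -1.
v=11: a=11^2·(≡1), b=11^0·(≡8) mod 11; (1|11)=+1, (8|11)=-1; (−1)^{2·0·5}·(+1)^0·(-1)^2 = +1.
v=19: a=19^1·(≡10), b=19^-1·(≡6) mod 19; (10|19)=-1, (6|19)=+1; (−1)^{1·-1·9}·(-1)^-1·(+1)^1 = +1.
v=13: a=13^1·(≡7), b=13^1·(≡3) mod 13; (7|13)=-1, (3|13)=+1; (−1)^{1·1·6}·(-1)^1·(+1)^1 = -1.
v=∞: -164749 < 0 and 5187 > 0  ⇒  (a,b)_∞ = +1.
v=23: a=23^1·(≡6), b=23^2·(≡6) mod 23; (6|23)=+1, (6|23)=+1; (−1)^{1·2·11}·(+1)^2·(+1)^1 = +1.
v=3: a=3^2·(≡2), b=3^-3·(≡1) mod 3; (2|3)=-1, (1|3)=+1; (−1)^{2·-3·1}·(-1)^-3·(+1)^2 = -1.
|Ram(-164749, 5187)| = 4, even; anisotropic at {2, 3, 7, 13}.

[2, 3, 7, 13]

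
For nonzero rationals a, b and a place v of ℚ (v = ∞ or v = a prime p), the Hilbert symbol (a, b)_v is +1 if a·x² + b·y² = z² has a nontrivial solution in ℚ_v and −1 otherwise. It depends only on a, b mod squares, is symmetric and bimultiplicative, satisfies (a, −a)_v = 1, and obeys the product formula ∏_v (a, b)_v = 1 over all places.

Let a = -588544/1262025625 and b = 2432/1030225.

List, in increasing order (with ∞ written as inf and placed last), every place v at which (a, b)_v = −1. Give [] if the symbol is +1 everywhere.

(a, b) ≡ (-19, 38) mod (ℚ^×)²; places V = {2, 5, 7, 11, 19, 29, ∞}.
(a,b)_∞: sgn(-19)=−, sgn(38)=+, so +1.
(a,b)_29: α=-2, u≡2; β=-2, v≡16 (mod 29); (2|29)=-1, (16|29)=+1; sign (−1)^0·-1^-2·+1^-2 = +1.
(a,b)_11: α=2, u≡3; β=0, v≡5 (mod 11); (3|11)=+1, (5|11)=+1; sign (−1)^0·+1^0·+1^2 = +1.
(a,b)_7: α=-4, u≡1; β=-2, v≡6 (mod 7); (1|7)=+1, (6|7)=-1; sign (−1)^0·+1^-2·-1^-4 = +1.
(a,b)_2: α=8, β=7; u≡5, v≡3 (mod 8); ε(u)ε(v)=0·1, αω(v)=8·1, βω(u)=7·1; sum ≡ 1  ⇒  -1.
(a,b)_5: α=-4, u≡1; β=-2, v≡3 (mod 5); (1|5)=+1, (3|5)=-1; sign (−1)^0·+1^-2·-1^-4 = +1.
(a,b)_19: α=1, u≡18; β=1, v≡2 (mod 19); (18|19)=-1, (2|19)=-1; sign (−1)^1·-1^1·-1^1 = -1.
(-19, 38 / ℚ) ramifies at {2, 19}: a division algebra.

[2, 19]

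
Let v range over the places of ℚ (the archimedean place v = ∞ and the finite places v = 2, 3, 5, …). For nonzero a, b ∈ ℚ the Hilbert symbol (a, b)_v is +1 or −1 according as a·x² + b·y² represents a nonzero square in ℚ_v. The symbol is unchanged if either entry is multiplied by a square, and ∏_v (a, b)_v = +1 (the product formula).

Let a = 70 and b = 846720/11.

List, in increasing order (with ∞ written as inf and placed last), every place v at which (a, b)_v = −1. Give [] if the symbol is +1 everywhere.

(a, b) ≡ (70, 330) mod (ℚ^×)²; places V = {2, 3, 5, 7, 11, ∞}.
(a,b)_11: α=0, u≡4; β=-1, v≡6 (mod 11); (4|11)=+1, (6|11)=-1; sign (−1)^0·+1^-1·-1^0 = +1.
(a,b)_∞: sgn(70)=+, sgn(330)=+, so +1.
(a,b)_3: α=0, u≡1; β=3, v≡2 (mod 3); (1|3)=+1, (2|3)=-1; sign (−1)^0·+1^3·-1^0 = +1.
(a,b)_2: α=1, β=7; u≡3, v≡5 (mod 8); ε(u)ε(v)=1·0, αω(v)=1·1, βω(u)=7·1; sum ≡ 0  ⇒  +1.
(a,b)_7: α=1, u≡3; β=2, v≡1 (mod 7); (3|7)=-1, (1|7)=+1; sign (−1)^0·-1^2·+1^1 = +1.
(a,b)_5: α=1, u≡4; β=1, v≡4 (mod 5); (4|5)=+1, (4|5)=+1; sign (−1)^0·+1^1·+1^1 = +1.
Every local symbol is +1, so the conic 70·x² + 330·y² = z² has ℚ_v-points for all v and hence a ℚ-point; (a, b / ℚ) ≅ M_2(ℚ).

[]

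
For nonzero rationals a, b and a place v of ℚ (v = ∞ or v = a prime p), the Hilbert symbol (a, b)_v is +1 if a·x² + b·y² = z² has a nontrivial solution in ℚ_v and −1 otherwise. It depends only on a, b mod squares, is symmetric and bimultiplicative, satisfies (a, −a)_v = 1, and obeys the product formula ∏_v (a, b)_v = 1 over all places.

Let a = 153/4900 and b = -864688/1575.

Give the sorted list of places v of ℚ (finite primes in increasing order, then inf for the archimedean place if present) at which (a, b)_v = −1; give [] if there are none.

Mod squares: a ≡ 17, b ≡ -1309. Check v ∈ {∞, 2, 3, 5, 7, 11, 17}.
v=∞: 17 > 0 and -1309 < 0  ⇒  (a,b)_∞ = +1.
v=5: a=5^-2·(≡3), b=5^-2·(≡4) mod 5; (3|5)=-1, (4|5)=+1; (−1)^{-2·-2·2}·(-1)^-2·(+1)^-2 = +1.
v=7: a=7^-2·(≡3), b=7^-1·(≡1) mod 7; (3|7)=-1, (1|7)=+1; (−1)^{-2·-1·3}·(-1)^-1·(+1)^-2 = -1.
v=17: a=17^1·(≡15), b=17^3·(≡1) mod 17; (15|17)=+1, (1|17)=+1; (−1)^{1·3·8}·(+1)^3·(+1)^1 = +1.
v=3: a=3^2·(≡2), b=3^-2·(≡2) mod 3; (2|3)=-1, (2|3)=-1; (−1)^{2·-2·1}·(-1)^-2·(-1)^2 = +1.
v=11: a=11^0·(≡2), b=11^1·(≡10) mod 11; (2|11)=-1, (10|11)=-1; (−1)^{0·1·5}·(-1)^1·(-1)^0 = -1.
v=2: v_2(a)=-2, v_2(b)=4; units ≡ 1, 3 (mod 8); ε·ε+αω+βω = 0·1+-2·1+4·0 ≡ 0  ⇒  (a,b)_2 = +1.
|Ram(17, -1309)| = 2, even; anisotropic at {7, 11}.

[7, 11]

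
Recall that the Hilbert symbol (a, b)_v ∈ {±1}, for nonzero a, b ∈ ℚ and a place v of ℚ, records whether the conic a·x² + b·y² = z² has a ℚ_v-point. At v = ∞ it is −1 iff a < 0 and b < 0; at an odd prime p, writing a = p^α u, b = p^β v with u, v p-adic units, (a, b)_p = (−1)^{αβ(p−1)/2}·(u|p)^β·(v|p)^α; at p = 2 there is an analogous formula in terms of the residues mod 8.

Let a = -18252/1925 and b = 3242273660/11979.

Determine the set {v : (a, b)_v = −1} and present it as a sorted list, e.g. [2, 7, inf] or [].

[7, 23]

Mod squares: a ≡ -231, b ≡ 36685. Check v ∈ {∞, 2, 3, 5, 7, 11, 13, 17, 23, 29}.
v=17: a=17^0·(≡10), b=17^2·(≡1) mod 17; (10|17)=-1, (1|17)=+1; (−1)^{0·2·8}·(-1)^2·(+1)^0 = +1.
v=3: a=3^3·(≡1), b=3^-2·(≡1) mod 3; (1|3)=+1, (1|3)=+1; (−1)^{3·-2·1}·(+1)^-2·(+1)^3 = +1.
v=5: a=5^-2·(≡4), b=5^1·(≡3) mod 5; (4|5)=+1, (3|5)=-1; (−1)^{-2·1·2}·(+1)^1·(-1)^-2 = +1.
v=7: a=7^-1·(≡2), b=7^0·(≡5) mod 7; (2|7)=+1, (5|7)=-1; (−1)^{-1·0·3}·(+1)^0·(-1)^-1 = -1.
v=2: v_2(a)=2, v_2(b)=2; units ≡ 1, 5 (mod 8); ε·ε+αω+βω = 0·0+2·1+2·0 ≡ 0  ⇒  (a,b)_2 = +1.
v=29: a=29^0·(≡28), b=29^3·(≡2) mod 29; (28|29)=+1, (2|29)=-1; (−1)^{0·3·14}·(+1)^3·(-1)^0 = +1.
v=13: a=13^2·(≡9), b=13^0·(≡9) mod 13; (9|13)=+1, (9|13)=+1; (−1)^{2·0·6}·(+1)^0·(+1)^2 = +1.
v=23: a=23^0·(≡15), b=23^1·(≡13) mod 23; (15|23)=-1, (13|23)=+1; (−1)^{0·1·11}·(-1)^1·(+1)^0 = -1.
v=∞: -231 < 0 and 36685 > 0  ⇒  (a,b)_∞ = +1.
v=11: a=11^-1·(≡3), b=11^-3·(≡6) mod 11; (3|11)=+1, (6|11)=-1; (−1)^{-1·-3·5}·(+1)^-3·(-1)^-1 = +1.
Ram(-231, 36685) = {7, 23}; no ℚ_7-point on the conic.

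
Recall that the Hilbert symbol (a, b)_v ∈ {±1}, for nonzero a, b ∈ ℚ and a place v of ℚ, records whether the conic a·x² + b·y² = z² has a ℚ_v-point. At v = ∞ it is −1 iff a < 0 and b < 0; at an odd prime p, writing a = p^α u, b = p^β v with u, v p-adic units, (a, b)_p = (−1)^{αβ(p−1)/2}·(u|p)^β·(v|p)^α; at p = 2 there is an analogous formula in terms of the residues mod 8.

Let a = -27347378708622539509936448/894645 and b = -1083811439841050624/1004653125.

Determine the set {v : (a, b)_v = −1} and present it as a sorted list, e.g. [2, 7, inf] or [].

(a, b) ≡ (-3159985, -4255) mod (ℚ^×)²; places V = {2, 3, 5, 7, 11, 13, 19, 23, 29, 31, 37, 47, ∞}.
(a,b)_2: α=6, β=16; u≡7, v≡1 (mod 8); ε(u)ε(v)=1·0, αω(v)=6·0, βω(u)=16·0; sum ≡ 0  ⇒  +1.
(a,b)_11: α=0, u≡10; β=2, v≡10 (mod 11); (10|11)=-1, (10|11)=-1; sign (−1)^0·-1^2·-1^0 = +1.
(a,b)_37: α=1, u≡25; β=1, v≡34 (mod 37); (25|37)=+1, (34|37)=+1; sign (−1)^0·+1^1·+1^1 = +1.
(a,b)_7: α=2, u≡1; β=-2, v≡4 (mod 7); (1|7)=+1, (4|7)=+1; sign (−1)^0·+1^-2·+1^2 = +1.
(a,b)_31: α=3, u≡24; β=0, v≡11 (mod 31); (24|31)=-1, (11|31)=-1; sign (−1)^0·-1^0·-1^3 = -1.
(a,b)_3: α=-4, u≡2; β=-8, v≡2 (mod 3); (2|3)=-1, (2|3)=-1; sign (−1)^0·-1^-8·-1^-4 = +1.
(a,b)_13: α=2, u≡9; β=0, v≡3 (mod 13); (9|13)=+1, (3|13)=+1; sign (−1)^0·+1^0·+1^2 = +1.
(a,b)_29: α=3, u≡21; β=2, v≡27 (mod 29); (21|29)=-1, (27|29)=-1; sign (−1)^0·-1^2·-1^3 = -1.
(a,b)_5: α=-1, u≡3; β=-5, v≡4 (mod 5); (3|5)=-1, (4|5)=+1; sign (−1)^0·-1^-5·+1^-1 = -1.
(a,b)_∞: sgn(-3159985)=−, sgn(-4255)=−, so -1.
(a,b)_47: α=-2, u≡35; β=0, v≡20 (mod 47); (35|47)=-1, (20|47)=-1; sign (−1)^0·-1^0·-1^-2 = +1.
(a,b)_19: α=3, u≡11; β=2, v≡17 (mod 19); (11|19)=+1, (17|19)=+1; sign (−1)^0·+1^2·+1^3 = +1.
(a,b)_23: α=4, u≡16; β=3, v≡14 (mod 23); (16|23)=+1, (14|23)=-1; sign (−1)^0·+1^3·-1^4 = +1.
(-3159985, -4255 / ℚ) ramifies at {5, 29, 31, ∞}: a division algebra.

[5, 29, 31, inf]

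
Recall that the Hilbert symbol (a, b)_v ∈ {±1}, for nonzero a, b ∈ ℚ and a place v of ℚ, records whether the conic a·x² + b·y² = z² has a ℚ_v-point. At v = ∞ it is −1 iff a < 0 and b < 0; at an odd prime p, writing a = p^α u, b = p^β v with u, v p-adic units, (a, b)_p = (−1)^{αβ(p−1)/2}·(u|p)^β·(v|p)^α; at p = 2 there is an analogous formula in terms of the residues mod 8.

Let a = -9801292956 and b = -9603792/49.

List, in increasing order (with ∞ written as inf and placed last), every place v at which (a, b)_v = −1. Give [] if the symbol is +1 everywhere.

[7, 11, 43, inf]

Mod squares: a ≡ -12831, b ≡ -66693. Check v ∈ {∞, 2, 3, 7, 11, 13, 19, 23, 43, 47}.
v=11: a=11^0·(≡7), b=11^1·(≡4) mod 11; (7|11)=-1, (4|11)=+1; (−1)^{0·1·5}·(-1)^1·(+1)^0 = -1.
v=23: a=23^2·(≡8), b=23^0·(≡14) mod 23; (8|23)=+1, (14|23)=-1; (−1)^{2·0·11}·(+1)^0·(-1)^2 = +1.
v=47: a=47^1·(≡6), b=47^1·(≡10) mod 47; (6|47)=+1, (10|47)=-1; (−1)^{1·1·23}·(+1)^1·(-1)^1 = +1.
v=7: a=7^1·(≡1), b=7^-2·(≡5) mod 7; (1|7)=+1, (5|7)=-1; (−1)^{1·-2·3}·(+1)^-2·(-1)^1 = -1.
v=19: a=19^2·(≡15), b=19^0·(≡16) mod 19; (15|19)=-1, (16|19)=+1; (−1)^{2·0·9}·(-1)^0·(+1)^2 = +1.
v=∞: -12831 < 0 and -66693 < 0  ⇒  (a,b)_∞ = -1.
v=2: v_2(a)=2, v_2(b)=4; units ≡ 1, 3 (mod 8); ε·ε+αω+βω = 0·1+2·1+4·0 ≡ 0  ⇒  (a,b)_2 = +1.
v=43: a=43^0·(≡22), b=43^1·(≡14) mod 43; (22|43)=-1, (14|43)=+1; (−1)^{0·1·21}·(-1)^1·(+1)^0 = -1.
v=3: a=3^1·(≡1), b=3^3·(≡2) mod 3; (1|3)=+1, (2|3)=-1; (−1)^{1·3·1}·(+1)^3·(-1)^1 = +1.
v=13: a=13^1·(≡9), b=13^0·(≡1) mod 13; (9|13)=+1, (1|13)=+1; (−1)^{1·0·6}·(+1)^0·(+1)^1 = +1.
Ram(-12831, -66693) = {7, 11, 43, ∞}; no ℚ_7-point on the conic.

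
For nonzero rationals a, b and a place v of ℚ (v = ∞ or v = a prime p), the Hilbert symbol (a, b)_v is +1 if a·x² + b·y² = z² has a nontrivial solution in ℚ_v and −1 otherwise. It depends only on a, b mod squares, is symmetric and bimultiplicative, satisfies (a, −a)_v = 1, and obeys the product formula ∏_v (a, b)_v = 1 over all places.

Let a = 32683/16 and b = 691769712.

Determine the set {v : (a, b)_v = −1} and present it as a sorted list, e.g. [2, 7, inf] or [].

[2, 41]

Mod squares: a ≡ 667, b ≡ 43235607. Check v ∈ {∞, 2, 3, 7, 17, 23, 29, 31, 41}.
v=3: a=3^0·(≡1), b=3^1·(≡1) mod 3; (1|3)=+1, (1|3)=+1; (−1)^{0·1·1}·(+1)^1·(+1)^0 = +1.
v=29: a=29^1·(≡7), b=29^1·(≡4) mod 29; (7|29)=+1, (4|29)=+1; (−1)^{1·1·14}·(+1)^1·(+1)^1 = +1.
v=41: a=41^0·(≡26), b=41^1·(≡30) mod 41; (26|41)=-1, (30|41)=-1; (−1)^{0·1·20}·(-1)^1·(-1)^0 = -1.
v=7: a=7^2·(≡1), b=7^0·(≡4) mod 7; (1|7)=+1, (4|7)=+1; (−1)^{2·0·3}·(+1)^0·(+1)^2 = +1.
v=31: a=31^0·(≡18), b=31^1·(≡19) mod 31; (18|31)=+1, (19|31)=+1; (−1)^{0·1·15}·(+1)^1·(+1)^0 = +1.
v=2: v_2(a)=-4, v_2(b)=4; units ≡ 3, 7 (mod 8); ε·ε+αω+βω = 1·1+-4·0+4·1 ≡ 1  ⇒  (a,b)_2 = -1.
v=∞: 667 > 0 and 43235607 > 0  ⇒  (a,b)_∞ = +1.
v=17: a=17^0·(≡8), b=17^1·(≡14) mod 17; (8|17)=+1, (14|17)=-1; (−1)^{0·1·8}·(+1)^1·(-1)^0 = +1.
v=23: a=23^1·(≡4), b=23^1·(≡5) mod 23; (4|23)=+1, (5|23)=-1; (−1)^{1·1·11}·(+1)^1·(-1)^1 = +1.
Ram(667, 43235607) = {2, 41}; no ℚ_2-point on the conic.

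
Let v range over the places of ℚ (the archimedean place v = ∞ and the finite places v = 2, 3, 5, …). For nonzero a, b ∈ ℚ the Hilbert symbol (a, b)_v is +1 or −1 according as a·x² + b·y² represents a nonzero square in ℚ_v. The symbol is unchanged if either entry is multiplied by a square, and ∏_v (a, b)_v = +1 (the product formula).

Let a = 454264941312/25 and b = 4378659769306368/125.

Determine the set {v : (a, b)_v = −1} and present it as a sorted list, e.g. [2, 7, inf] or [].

(a, b) ≡ (1547, 65) mod (ℚ^×)²; places V = {2, 3, 5, 7, 13, 17, ∞}.
(a,b)_13: α=1, u≡5; β=1, v≡6 (mod 13); (5|13)=-1, (6|13)=-1; sign (−1)^0·-1^1·-1^1 = +1.
(a,b)_∞: sgn(1547)=+, sgn(65)=+, so +1.
(a,b)_7: α=3, u≡4; β=4, v≡4 (mod 7); (4|7)=+1, (4|7)=+1; sign (−1)^0·+1^4·+1^3 = +1.
(a,b)_5: α=-2, u≡2; β=-3, v≡3 (mod 5); (2|5)=-1, (3|5)=-1; sign (−1)^0·-1^-3·-1^-2 = -1.
(a,b)_17: α=3, u≡6; β=4, v≡14 (mod 17); (6|17)=-1, (14|17)=-1; sign (−1)^0·-1^4·-1^3 = -1.
(a,b)_2: α=8, β=8; u≡3, v≡1 (mod 8); ε(u)ε(v)=1·0, αω(v)=8·0, βω(u)=8·1; sum ≡ 0  ⇒  +1.
(a,b)_3: α=4, u≡2; β=8, v≡2 (mod 3); (2|3)=-1, (2|3)=-1; sign (−1)^0·-1^8·-1^4 = +1.
Ram(1547, 65) = {5, 17}; no ℚ_5-point on the conic.

[5, 17]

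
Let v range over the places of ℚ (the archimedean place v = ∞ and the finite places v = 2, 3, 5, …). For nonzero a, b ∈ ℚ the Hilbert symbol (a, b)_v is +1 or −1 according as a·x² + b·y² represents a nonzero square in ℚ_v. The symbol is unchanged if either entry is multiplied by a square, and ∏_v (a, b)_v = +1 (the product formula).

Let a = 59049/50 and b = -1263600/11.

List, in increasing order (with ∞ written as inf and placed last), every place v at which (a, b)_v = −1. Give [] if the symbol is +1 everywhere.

[2, 3, 11, 13]

(a, b) ≡ (2, -429) mod (ℚ^×)²; places V = {2, 3, 5, 11, 13, ∞}.
(a,b)_13: α=0, u≡5; β=1, v≡6 (mod 13); (5|13)=-1, (6|13)=-1; sign (−1)^0·-1^1·-1^0 = -1.
(a,b)_5: α=-2, u≡2; β=2, v≡1 (mod 5); (2|5)=-1, (1|5)=+1; sign (−1)^0·-1^2·+1^-2 = +1.
(a,b)_∞: sgn(2)=+, sgn(-429)=−, so +1.
(a,b)_2: α=-1, β=4; u≡1, v≡3 (mod 8); ε(u)ε(v)=0·1, αω(v)=-1·1, βω(u)=4·0; sum ≡ 1  ⇒  -1.
(a,b)_11: α=0, u≡2; β=-1, v≡3 (mod 11); (2|11)=-1, (3|11)=+1; sign (−1)^0·-1^-1·+1^0 = -1.
(a,b)_3: α=10, u≡2; β=5, v≡1 (mod 3); (2|3)=-1, (1|3)=+1; sign (−1)^0·-1^5·+1^10 = -1.
|Ram(2, -429)| = 4, even; anisotropic at {2, 3, 11, 13}.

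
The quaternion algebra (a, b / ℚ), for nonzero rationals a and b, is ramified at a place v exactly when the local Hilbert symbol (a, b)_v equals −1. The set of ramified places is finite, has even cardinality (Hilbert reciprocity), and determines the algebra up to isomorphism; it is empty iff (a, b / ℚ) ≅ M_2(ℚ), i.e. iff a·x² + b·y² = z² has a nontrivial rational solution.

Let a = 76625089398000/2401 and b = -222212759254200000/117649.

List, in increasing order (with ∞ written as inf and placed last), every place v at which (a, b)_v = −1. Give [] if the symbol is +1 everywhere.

[11, 19]

(a, b) ≡ (312455, -9061195) mod (ℚ^×)²; places V = {2, 3, 5, 7, 11, 13, 19, 23, 29, ∞}.
(a,b)_19: α=1, u≡12; β=1, v≡18 (mod 19); (12|19)=-1, (18|19)=-1; sign (−1)^1·-1^1·-1^1 = -1.
(a,b)_5: α=3, u≡4; β=5, v≡4 (mod 5); (4|5)=+1, (4|5)=+1; sign (−1)^0·+1^5·+1^3 = +1.
(a,b)_29: α=2, u≡7; β=3, v≡23 (mod 29); (7|29)=+1, (23|29)=+1; sign (−1)^0·+1^3·+1^2 = +1.
(a,b)_∞: sgn(312455)=+, sgn(-9061195)=−, so +1.
(a,b)_2: α=4, β=6; u≡7, v≡5 (mod 8); ε(u)ε(v)=1·0, αω(v)=4·1, βω(u)=6·0; sum ≡ 0  ⇒  +1.
(a,b)_11: α=1, u≡5; β=1, v≡4 (mod 11); (5|11)=+1, (4|11)=+1; sign (−1)^1·+1^1·+1^1 = -1.
(a,b)_7: α=-4, u≡3; β=-6, v≡1 (mod 7); (3|7)=-1, (1|7)=+1; sign (−1)^0·-1^-6·+1^-4 = +1.
(a,b)_13: α=1, u≡6; β=1, v≡2 (mod 13); (6|13)=-1, (2|13)=-1; sign (−1)^0·-1^1·-1^1 = +1.
(a,b)_3: α=6, u≡2; β=6, v≡2 (mod 3); (2|3)=-1, (2|3)=-1; sign (−1)^0·-1^6·-1^6 = +1.
(a,b)_23: α=1, u≡15; β=1, v≡13 (mod 23); (15|23)=-1, (13|23)=+1; sign (−1)^1·-1^1·+1^1 = +1.
Ram(312455, -9061195) = {11, 19}; no ℚ_11-point on the conic.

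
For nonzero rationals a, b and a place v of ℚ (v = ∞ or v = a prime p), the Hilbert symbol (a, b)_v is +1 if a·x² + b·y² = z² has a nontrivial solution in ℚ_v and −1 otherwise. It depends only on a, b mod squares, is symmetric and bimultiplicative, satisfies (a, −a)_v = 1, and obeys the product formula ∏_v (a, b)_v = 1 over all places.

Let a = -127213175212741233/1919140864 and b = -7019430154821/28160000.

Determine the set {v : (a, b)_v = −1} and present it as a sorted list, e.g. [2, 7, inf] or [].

(a, b) ≡ (-33, -231) mod (ℚ^×)²; places V = {2, 3, 5, 7, 11, 19, 23, 37, ∞}.
(a,b)_∞: sgn(-33)=−, sgn(-231)=−, so -1.
(a,b)_7: α=2, u≡4; β=5, v≡1 (mod 7); (4|7)=+1, (1|7)=+1; sign (−1)^0·+1^5·+1^2 = +1.
(a,b)_2: α=-10, β=-12; u≡7, v≡1 (mod 8); ε(u)ε(v)=1·0, αω(v)=-10·0, βω(u)=-12·0; sum ≡ 0  ⇒  +1.
(a,b)_11: α=1, u≡10; β=-1, v≡5 (mod 11); (10|11)=-1, (5|11)=+1; sign (−1)^1·-1^-1·+1^1 = +1.
(a,b)_3: α=13, u≡1; β=7, v≡1 (mod 3); (1|3)=+1, (1|3)=+1; sign (−1)^1·+1^7·+1^13 = -1.
(a,b)_5: α=0, u≡3; β=-4, v≡4 (mod 5); (3|5)=-1, (4|5)=+1; sign (−1)^0·-1^-4·+1^0 = +1.
(a,b)_37: α=-4, u≡3; β=0, v≡4 (mod 37); (3|37)=+1, (4|37)=+1; sign (−1)^0·+1^0·+1^-4 = +1.
(a,b)_19: α=0, u≡7; β=2, v≡17 (mod 19); (7|19)=+1, (17|19)=+1; sign (−1)^0·+1^2·+1^0 = +1.
(a,b)_23: α=6, u≡16; β=2, v≡21 (mod 23); (16|23)=+1, (21|23)=-1; sign (−1)^0·+1^2·-1^6 = +1.
Ram(-33, -231) = {3, ∞}; no ℚ_3-point on the conic.

[3, inf]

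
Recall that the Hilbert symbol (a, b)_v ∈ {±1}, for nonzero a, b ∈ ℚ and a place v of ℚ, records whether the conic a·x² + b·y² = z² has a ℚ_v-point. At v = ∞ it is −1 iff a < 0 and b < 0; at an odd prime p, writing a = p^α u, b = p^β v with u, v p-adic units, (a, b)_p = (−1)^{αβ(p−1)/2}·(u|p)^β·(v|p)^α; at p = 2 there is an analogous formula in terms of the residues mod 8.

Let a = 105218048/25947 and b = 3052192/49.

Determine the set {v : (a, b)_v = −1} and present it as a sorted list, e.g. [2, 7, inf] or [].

[2, 19, 23, 29]

Mod squares: a ≡ 114, b ≡ 190762. Check v ∈ {∞, 2, 3, 7, 11, 13, 19, 23, 29, 31}.
v=11: a=11^0·(≡5), b=11^1·(≡6) mod 11; (5|11)=+1, (6|11)=-1; (−1)^{0·1·5}·(+1)^1·(-1)^0 = +1.
v=31: a=31^-2·(≡11), b=31^0·(≡10) mod 31; (11|31)=-1, (10|31)=+1; (−1)^{-2·0·15}·(-1)^0·(+1)^-2 = +1.
v=7: a=7^0·(≡1), b=7^-2·(≡3) mod 7; (1|7)=+1, (3|7)=-1; (−1)^{0·-2·3}·(+1)^-2·(-1)^0 = +1.
v=2: v_2(a)=15, v_2(b)=5; units ≡ 1, 5 (mod 8); ε·ε+αω+βω = 0·0+15·1+5·0 ≡ 1  ⇒  (a,b)_2 = -1.
v=23: a=23^0·(≡21), b=23^1·(≡21) mod 23; (21|23)=-1, (21|23)=-1; (−1)^{0·1·11}·(-1)^1·(-1)^0 = -1.
v=29: a=29^0·(≡27), b=29^1·(≡25) mod 29; (27|29)=-1, (25|29)=+1; (−1)^{0·1·14}·(-1)^1·(+1)^0 = -1.
v=∞: 114 > 0 and 190762 > 0  ⇒  (a,b)_∞ = +1.
v=19: a=19^1·(≡17), b=19^0·(≡15) mod 19; (17|19)=+1, (15|19)=-1; (−1)^{1·0·9}·(+1)^0·(-1)^1 = -1.
v=3: a=3^-3·(≡2), b=3^0·(≡1) mod 3; (2|3)=-1, (1|3)=+1; (−1)^{-3·0·1}·(-1)^0·(+1)^-3 = +1.
v=13: a=13^2·(≡4), b=13^1·(≡3) mod 13; (4|13)=+1, (3|13)=+1; (−1)^{2·1·6}·(+1)^1·(+1)^2 = +1.
(114, 190762 / ℚ) ramifies at {2, 19, 23, 29}: a division algebra.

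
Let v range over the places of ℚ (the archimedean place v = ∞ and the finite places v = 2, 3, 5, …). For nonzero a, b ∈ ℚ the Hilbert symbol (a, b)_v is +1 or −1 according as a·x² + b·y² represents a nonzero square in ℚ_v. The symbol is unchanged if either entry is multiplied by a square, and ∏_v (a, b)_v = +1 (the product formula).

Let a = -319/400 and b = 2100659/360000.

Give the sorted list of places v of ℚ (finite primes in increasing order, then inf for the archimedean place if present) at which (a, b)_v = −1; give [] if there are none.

(a, b) ≡ (-319, 11) mod (ℚ^×)²; places V = {2, 3, 5, 11, 19, 23, 29, ∞}.
(a,b)_∞: sgn(-319)=−, sgn(11)=+, so +1.
(a,b)_11: α=1, u≡1; β=1, v≡3 (mod 11); (1|11)=+1, (3|11)=+1; sign (−1)^1·+1^1·+1^1 = -1.
(a,b)_29: α=1, u≡26; β=0, v≡12 (mod 29); (26|29)=-1, (12|29)=-1; sign (−1)^0·-1^0·-1^1 = -1.
(a,b)_23: α=0, u≡8; β=2, v≡21 (mod 23); (8|23)=+1, (21|23)=-1; sign (−1)^0·+1^2·-1^0 = +1.
(a,b)_5: α=-2, u≡1; β=-4, v≡4 (mod 5); (1|5)=+1, (4|5)=+1; sign (−1)^0·+1^-4·+1^-2 = +1.
(a,b)_2: α=-4, β=-6; u≡1, v≡3 (mod 8); ε(u)ε(v)=0·1, αω(v)=-4·1, βω(u)=-6·0; sum ≡ 0  ⇒  +1.
(a,b)_19: α=0, u≡4; β=2, v≡17 (mod 19); (4|19)=+1, (17|19)=+1; sign (−1)^0·+1^2·+1^0 = +1.
(a,b)_3: α=0, u≡2; β=-2, v≡2 (mod 3); (2|3)=-1, (2|3)=-1; sign (−1)^0·-1^-2·-1^0 = +1.
|Ram(-319, 11)| = 2, even; anisotropic at {11, 29}.

[11, 29]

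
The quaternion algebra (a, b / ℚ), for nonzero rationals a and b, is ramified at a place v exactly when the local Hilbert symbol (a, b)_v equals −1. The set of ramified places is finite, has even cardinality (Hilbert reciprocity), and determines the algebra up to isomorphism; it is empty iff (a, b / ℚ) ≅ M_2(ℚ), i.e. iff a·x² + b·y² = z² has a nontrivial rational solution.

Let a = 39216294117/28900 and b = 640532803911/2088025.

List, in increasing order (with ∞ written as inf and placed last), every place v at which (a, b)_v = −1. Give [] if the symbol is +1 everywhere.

(a, b) ≡ (37037, 111111) mod (ℚ^×)²; places V = {2, 3, 5, 7, 11, 13, 17, 37, ∞}.
(a,b)_5: α=-2, u≡2; β=-2, v≡1 (mod 5); (2|5)=-1, (1|5)=+1; sign (−1)^0·-1^-2·+1^-2 = +1.
(a,b)_13: α=1, u≡8; β=1, v≡11 (mod 13); (8|13)=-1, (11|13)=-1; sign (−1)^0·-1^1·-1^1 = +1.
(a,b)_3: α=2, u≡2; β=1, v≡2 (mod 3); (2|3)=-1, (2|3)=-1; sign (−1)^0·-1^1·-1^2 = -1.
(a,b)_17: α=-2, u≡5; β=-4, v≡15 (mod 17); (5|17)=-1, (15|17)=+1; sign (−1)^0·-1^-4·+1^-2 = +1.
(a,b)_7: α=7, u≡3; β=9, v≡2 (mod 7); (3|7)=-1, (2|7)=+1; sign (−1)^1·-1^9·+1^7 = +1.
(a,b)_2: α=-2, β=0; u≡5, v≡7 (mod 8); ε(u)ε(v)=0·1, αω(v)=-2·0, βω(u)=0·1; sum ≡ 0  ⇒  +1.
(a,b)_37: α=1, u≡8; β=1, v≡24 (mod 37); (8|37)=-1, (24|37)=-1; sign (−1)^0·-1^1·-1^1 = +1.
(a,b)_∞: sgn(37037)=+, sgn(111111)=+, so +1.
(a,b)_11: α=1, u≡1; β=1, v≡1 (mod 11); (1|11)=+1, (1|11)=+1; sign (−1)^1·+1^1·+1^1 = -1.
Ram(37037, 111111) = {3, 11}; no ℚ_3-point on the conic.

[3, 11]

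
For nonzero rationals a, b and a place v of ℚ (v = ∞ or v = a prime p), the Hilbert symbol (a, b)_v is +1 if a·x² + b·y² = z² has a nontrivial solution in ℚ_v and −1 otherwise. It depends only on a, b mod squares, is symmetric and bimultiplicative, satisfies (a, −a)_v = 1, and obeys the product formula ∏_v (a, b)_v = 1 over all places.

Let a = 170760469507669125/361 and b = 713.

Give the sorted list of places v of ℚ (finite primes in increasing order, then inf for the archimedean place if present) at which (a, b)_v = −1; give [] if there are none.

[5, 7]

(a, b) ≡ (1085, 713) mod (ℚ^×)²; places V = {2, 3, 5, 7, 17, 19, 23, 31, ∞}.
(a,b)_7: α=1, u≡4; β=0, v≡6 (mod 7); (4|7)=+1, (6|7)=-1; sign (−1)^0·+1^0·-1^1 = -1.
(a,b)_∞: sgn(1085)=+, sgn(713)=+, so +1.
(a,b)_2: α=0, β=0; u≡5, v≡1 (mod 8); ε(u)ε(v)=0·0, αω(v)=0·0, βω(u)=0·1; sum ≡ 0  ⇒  +1.
(a,b)_31: α=3, u≡18; β=1, v≡23 (mod 31); (18|31)=+1, (23|31)=-1; sign (−1)^1·+1^1·-1^3 = +1.
(a,b)_17: α=2, u≡14; β=0, v≡16 (mod 17); (14|17)=-1, (16|17)=+1; sign (−1)^0·-1^0·+1^2 = +1.
(a,b)_3: α=4, u≡2; β=0, v≡2 (mod 3); (2|3)=-1, (2|3)=-1; sign (−1)^0·-1^0·-1^4 = +1.
(a,b)_23: α=4, u≡1; β=1, v≡8 (mod 23); (1|23)=+1, (8|23)=+1; sign (−1)^0·+1^1·+1^4 = +1.
(a,b)_5: α=3, u≡3; β=0, v≡3 (mod 5); (3|5)=-1, (3|5)=-1; sign (−1)^0·-1^0·-1^3 = -1.
(a,b)_19: α=-2, u≡10; β=0, v≡10 (mod 19); (10|19)=-1, (10|19)=-1; sign (−1)^0·-1^0·-1^-2 = +1.
Ram(1085, 713) = {5, 7}; no ℚ_5-point on the conic.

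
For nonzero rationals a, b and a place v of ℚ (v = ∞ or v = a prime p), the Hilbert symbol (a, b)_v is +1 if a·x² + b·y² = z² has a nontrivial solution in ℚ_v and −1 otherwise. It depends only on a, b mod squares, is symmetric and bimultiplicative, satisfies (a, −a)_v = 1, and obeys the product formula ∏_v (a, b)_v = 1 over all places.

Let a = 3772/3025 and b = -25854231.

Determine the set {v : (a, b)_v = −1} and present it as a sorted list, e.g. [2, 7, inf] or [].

[13, 19, 37, 41]

Mod squares: a ≡ 943, b ≡ -25854231. Check v ∈ {∞, 2, 3, 5, 11, 13, 19, 23, 37, 41}.
v=23: a=23^1·(≡6), b=23^1·(≡5) mod 23; (6|23)=+1, (5|23)=-1; (−1)^{1·1·11}·(+1)^1·(-1)^1 = +1.
v=5: a=5^-2·(≡2), b=5^0·(≡4) mod 5; (2|5)=-1, (4|5)=+1; (−1)^{-2·0·2}·(-1)^0·(+1)^-2 = +1.
v=2: v_2(a)=2, v_2(b)=0; units ≡ 7, 1 (mod 8); ε·ε+αω+βω = 1·0+2·0+0·0 ≡ 0  ⇒  (a,b)_2 = +1.
v=11: a=11^-2·(≡7), b=11^0·(≡4) mod 11; (7|11)=-1, (4|11)=+1; (−1)^{-2·0·5}·(-1)^0·(+1)^-2 = +1.
v=37: a=37^0·(≡29), b=37^1·(≡19) mod 37; (29|37)=-1, (19|37)=-1; (−1)^{0·1·18}·(-1)^1·(-1)^0 = -1.
v=∞: 943 > 0 and -25854231 < 0  ⇒  (a,b)_∞ = +1.
v=3: a=3^0·(≡1), b=3^1·(≡2) mod 3; (1|3)=+1, (2|3)=-1; (−1)^{0·1·1}·(+1)^1·(-1)^0 = +1.
v=13: a=13^0·(≡6), b=13^1·(≡5) mod 13; (6|13)=-1, (5|13)=-1; (−1)^{0·1·6}·(-1)^1·(-1)^0 = -1.
v=41: a=41^1·(≡8), b=41^1·(≡30) mod 41; (8|41)=+1, (30|41)=-1; (−1)^{1·1·20}·(+1)^1·(-1)^1 = -1.
v=19: a=19^0·(≡12), b=19^1·(≡12) mod 19; (12|19)=-1, (12|19)=-1; (−1)^{0·1·9}·(-1)^1·(-1)^0 = -1.
|Ram(943, -25854231)| = 4, even; anisotropic at {13, 19, 37, 41}.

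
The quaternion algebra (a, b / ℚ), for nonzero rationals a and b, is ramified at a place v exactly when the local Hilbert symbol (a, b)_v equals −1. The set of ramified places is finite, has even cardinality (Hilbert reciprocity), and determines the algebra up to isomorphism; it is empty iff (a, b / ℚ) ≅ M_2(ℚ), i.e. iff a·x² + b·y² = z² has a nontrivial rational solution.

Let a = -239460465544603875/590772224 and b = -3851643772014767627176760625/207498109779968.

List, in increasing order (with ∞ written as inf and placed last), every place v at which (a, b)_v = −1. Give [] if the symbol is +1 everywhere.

(a, b) ≡ (-2730, -66) mod (ℚ^×)²; places V = {2, 3, 5, 7, 11, 13, 17, 29, 31, ∞}.
(a,b)_13: α=3, u≡7; β=4, v≡10 (mod 13); (7|13)=-1, (10|13)=+1; sign (−1)^0·-1^4·+1^3 = +1.
(a,b)_31: α=4, u≡30; β=6, v≡27 (mod 31); (30|31)=-1, (27|31)=-1; sign (−1)^0·-1^6·-1^4 = +1.
(a,b)_∞: sgn(-2730)=−, sgn(-66)=−, so -1.
(a,b)_7: α=-3, u≡4; β=-6, v≡4 (mod 7); (4|7)=+1, (4|7)=+1; sign (−1)^0·+1^-6·+1^-3 = +1.
(a,b)_3: α=3, u≡2; β=7, v≡2 (mod 3); (2|3)=-1, (2|3)=-1; sign (−1)^1·-1^7·-1^3 = -1.
(a,b)_17: α=2, u≡10; β=4, v≡4 (mod 17); (10|17)=-1, (4|17)=+1; sign (−1)^0·-1^4·+1^2 = +1.
(a,b)_29: α=-2, u≡4; β=-2, v≡2 (mod 29); (4|29)=+1, (2|29)=-1; sign (−1)^0·+1^-2·-1^-2 = +1.
(a,b)_2: α=-11, β=-21; u≡3, v≡7 (mod 8); ε(u)ε(v)=1·1, αω(v)=-11·0, βω(u)=-21·1; sum ≡ 0  ⇒  +1.
(a,b)_11: α=2, u≡1; β=3, v≡9 (mod 11); (1|11)=+1, (9|11)=+1; sign (−1)^0·+1^3·+1^2 = +1.
(a,b)_5: α=3, u≡1; β=4, v≡1 (mod 5); (1|5)=+1, (1|5)=+1; sign (−1)^0·+1^4·+1^3 = +1.
(-2730, -66 / ℚ) ramifies at {3, ∞}: a division algebra.

[3, inf]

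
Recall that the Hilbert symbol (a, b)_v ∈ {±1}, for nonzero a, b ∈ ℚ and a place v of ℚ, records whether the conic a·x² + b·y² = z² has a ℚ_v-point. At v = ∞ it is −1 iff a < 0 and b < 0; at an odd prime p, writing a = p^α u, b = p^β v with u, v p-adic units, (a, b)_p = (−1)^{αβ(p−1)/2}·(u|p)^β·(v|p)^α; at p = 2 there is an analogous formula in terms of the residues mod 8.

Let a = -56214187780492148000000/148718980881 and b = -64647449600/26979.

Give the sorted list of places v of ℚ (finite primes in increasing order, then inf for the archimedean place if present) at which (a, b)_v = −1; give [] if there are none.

(a, b) ≡ (-53, -45849) mod (ℚ^×)²; places V = {2, 3, 5, 11, 17, 23, 29, 31, 53, ∞}.
(a,b)_2: α=8, β=10; u≡3, v≡7 (mod 8); ε(u)ε(v)=1·1, αω(v)=8·0, βω(u)=10·1; sum ≡ 1  ⇒  -1.
(a,b)_29: α=0, u≡24; β=1, v≡26 (mod 29); (24|29)=+1, (26|29)=-1; sign (−1)^0·+1^1·-1^0 = +1.
(a,b)_31: α=2, u≡14; β=1, v≡16 (mod 31); (14|31)=+1, (16|31)=+1; sign (−1)^0·+1^1·+1^2 = +1.
(a,b)_∞: sgn(-53)=−, sgn(-45849)=−, so -1.
(a,b)_3: α=-12, u≡1; β=-1, v≡2 (mod 3); (1|3)=+1, (2|3)=-1; sign (−1)^0·+1^-1·-1^-12 = +1.
(a,b)_17: α=2, u≡13; β=-1, v≡3 (mod 17); (13|17)=+1, (3|17)=-1; sign (−1)^0·+1^-1·-1^2 = +1.
(a,b)_5: α=6, u≡3; β=2, v≡4 (mod 5); (3|5)=-1, (4|5)=+1; sign (−1)^0·-1^2·+1^6 = +1.
(a,b)_11: α=2, u≡2; β=0, v≡2 (mod 11); (2|11)=-1, (2|11)=-1; sign (−1)^0·-1^0·-1^2 = +1.
(a,b)_53: α=5, u≡4; β=2, v≡1 (mod 53); (4|53)=+1, (1|53)=+1; sign (−1)^0·+1^2·+1^5 = +1.
(a,b)_23: α=-4, u≡2; β=-2, v≡8 (mod 23); (2|23)=+1, (8|23)=+1; sign (−1)^0·+1^-2·+1^-4 = +1.
|Ram(-53, -45849)| = 2, even; anisotropic at {2, ∞}.

[2, inf]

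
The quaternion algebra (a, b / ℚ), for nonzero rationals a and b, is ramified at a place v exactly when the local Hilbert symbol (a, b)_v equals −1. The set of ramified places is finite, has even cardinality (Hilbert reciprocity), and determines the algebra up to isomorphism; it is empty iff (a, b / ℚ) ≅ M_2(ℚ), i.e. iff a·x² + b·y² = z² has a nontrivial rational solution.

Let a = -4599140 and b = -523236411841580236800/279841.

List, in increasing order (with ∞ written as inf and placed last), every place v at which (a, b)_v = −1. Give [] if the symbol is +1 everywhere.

[2, 5, 7, inf]

(a, b) ≡ (-65, -2002) mod (ℚ^×)²; places V = {2, 3, 5, 7, 11, 13, 19, 23, ∞}.
(a,b)_11: α=0, u≡4; β=3, v≡1 (mod 11); (4|11)=+1, (1|11)=+1; sign (−1)^0·+1^3·+1^0 = +1.
(a,b)_5: α=1, u≡2; β=2, v≡3 (mod 5); (2|5)=-1, (3|5)=-1; sign (−1)^0·-1^2·-1^1 = -1.
(a,b)_7: α=2, u≡3; β=5, v≡1 (mod 7); (3|7)=-1, (1|7)=+1; sign (−1)^0·-1^5·+1^2 = -1.
(a,b)_2: α=2, β=17; u≡7, v≡7 (mod 8); ε(u)ε(v)=1·1, αω(v)=2·0, βω(u)=17·0; sum ≡ 1  ⇒  -1.
(a,b)_∞: sgn(-65)=−, sgn(-2002)=−, so -1.
(a,b)_3: α=0, u≡1; β=2, v≡2 (mod 3); (1|3)=+1, (2|3)=-1; sign (−1)^0·+1^2·-1^0 = +1.
(a,b)_19: α=2, u≡9; β=2, v≡3 (mod 19); (9|19)=+1, (3|19)=-1; sign (−1)^0·+1^2·-1^2 = +1.
(a,b)_13: α=1, u≡2; β=3, v≡7 (mod 13); (2|13)=-1, (7|13)=-1; sign (−1)^0·-1^3·-1^1 = +1.
(a,b)_23: α=0, u≡9; β=-4, v≡11 (mod 23); (9|23)=+1, (11|23)=-1; sign (−1)^0·+1^-4·-1^0 = +1.
|Ram(-65, -2002)| = 4, even; anisotropic at {2, 5, 7, ∞}.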